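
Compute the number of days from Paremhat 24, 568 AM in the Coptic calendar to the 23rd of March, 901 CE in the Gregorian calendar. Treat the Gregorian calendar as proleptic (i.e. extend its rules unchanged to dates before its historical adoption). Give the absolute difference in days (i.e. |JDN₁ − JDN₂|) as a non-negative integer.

First date → JDN 2032330; second date → JDN 2050225.
The interval is |2032330 − 2050225| = 17895 days.

17895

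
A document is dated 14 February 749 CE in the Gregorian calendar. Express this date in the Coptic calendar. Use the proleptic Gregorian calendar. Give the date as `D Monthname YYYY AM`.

16 Meshir 465 AM

Julian Day Number of the source date = 1994671.
Converting JDN 1994671 to the Coptic calendar gives 16 Meshir 465 AM.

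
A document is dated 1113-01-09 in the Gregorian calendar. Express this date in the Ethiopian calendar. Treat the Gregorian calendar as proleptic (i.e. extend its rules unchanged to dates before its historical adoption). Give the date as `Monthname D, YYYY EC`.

Tir 7, 1105 EC

Julian Day Number of the source date = 2127583.
Converting JDN 2127583 to the Ethiopian calendar gives 7 Tir 1105 EC.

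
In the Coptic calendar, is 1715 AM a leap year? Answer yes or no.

1715 mod 4 = 3; in the Coptic calendar a year is leap when year mod 4 = 3, so it is a leap year.

yes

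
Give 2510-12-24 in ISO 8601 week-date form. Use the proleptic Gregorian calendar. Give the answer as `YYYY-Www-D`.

The weekday is Wednesday (ISO weekday 3).
That Wednesday belongs to ISO week 52 of ISO year 2510.

2510-W52-3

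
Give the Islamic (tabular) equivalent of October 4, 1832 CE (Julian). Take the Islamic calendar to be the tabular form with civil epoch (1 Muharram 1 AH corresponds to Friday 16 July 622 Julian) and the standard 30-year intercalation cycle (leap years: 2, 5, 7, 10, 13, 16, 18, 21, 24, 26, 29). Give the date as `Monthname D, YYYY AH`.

Jumada al-Awwal 21, 1248 AH

Both dates share Julian Day Number 2390473; in the tabular Islamic calendar that is 21 Jumada al-Awwal 1248 AH.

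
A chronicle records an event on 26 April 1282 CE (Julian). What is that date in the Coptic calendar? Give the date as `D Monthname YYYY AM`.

The source date corresponds to 3 May 1282 in the proleptic Gregorian calendar (JDN 2189424).
That day falls on 1 Pashons 998 AM in the Coptic calendar.

1 Pashons 998 AM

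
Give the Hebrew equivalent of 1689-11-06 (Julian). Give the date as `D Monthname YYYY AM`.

The source date corresponds to 16 November 1689 in the Gregorian calendar (JDN 2338275).
That day falls on 4 Kislev 5450 AM in the Hebrew calendar.

4 Kislev 5450 AM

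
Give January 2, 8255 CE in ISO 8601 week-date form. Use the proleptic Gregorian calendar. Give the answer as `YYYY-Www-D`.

8255-W01-2

The weekday is Tuesday (ISO weekday 2).
That Tuesday belongs to ISO week 1 of ISO year 8255.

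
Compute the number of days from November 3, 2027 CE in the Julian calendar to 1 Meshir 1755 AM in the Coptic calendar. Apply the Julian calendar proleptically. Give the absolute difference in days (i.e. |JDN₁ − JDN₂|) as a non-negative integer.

First date → JDN 2461726; second date → JDN 2465828.
The interval is |2461726 − 2465828| = 4102 days.

4102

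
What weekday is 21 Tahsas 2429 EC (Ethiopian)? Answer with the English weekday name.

Friday

Equivalently 2 January 2437 Gregorian, JDN 2611158.
2611158 ≡ 4 (mod 7); counting from Monday = 0 gives Friday.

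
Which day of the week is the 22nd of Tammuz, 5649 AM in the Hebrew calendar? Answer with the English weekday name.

Sunday

This is JDN 2411205 (21 July 1889 Gregorian).
Since JDN mod 7 = 6 (0 = Monday), the day is Sunday.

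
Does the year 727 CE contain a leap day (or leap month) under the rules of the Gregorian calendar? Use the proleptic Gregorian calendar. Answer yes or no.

no

727 is not divisible by 4, so it is a common year.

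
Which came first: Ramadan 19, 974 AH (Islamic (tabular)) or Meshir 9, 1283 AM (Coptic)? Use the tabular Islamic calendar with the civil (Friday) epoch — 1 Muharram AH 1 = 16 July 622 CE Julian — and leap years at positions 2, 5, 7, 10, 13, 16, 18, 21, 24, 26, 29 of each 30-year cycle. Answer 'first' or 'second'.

second

Converting both to JDN: 2293493 vs 2293438; the smaller is the second.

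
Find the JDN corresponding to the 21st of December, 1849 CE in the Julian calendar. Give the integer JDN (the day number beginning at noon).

2396760

In the Gregorian calendar the same day is 2 January 1850.
JDN 2299161 is 15 October 1582 CE (Gregorian); the target day is +97599 days from there, so JDN = 2396760.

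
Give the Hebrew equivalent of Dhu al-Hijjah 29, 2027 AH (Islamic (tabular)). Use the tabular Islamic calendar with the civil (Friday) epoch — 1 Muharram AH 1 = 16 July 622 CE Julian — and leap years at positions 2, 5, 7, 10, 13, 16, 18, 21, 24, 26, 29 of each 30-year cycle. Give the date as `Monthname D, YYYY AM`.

Both dates share Julian Day Number 2666740; in the Hebrew calendar that is 30 Adar I 6349 AM.

Adar I 30, 6349 AM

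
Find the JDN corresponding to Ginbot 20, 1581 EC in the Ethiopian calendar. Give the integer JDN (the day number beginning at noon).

In the Gregorian calendar the same day is 25 May 1589.
JDN 2299161 is 15 October 1582 CE (Gregorian); the target day is +2414 days from there, so JDN = 2301575.

2301575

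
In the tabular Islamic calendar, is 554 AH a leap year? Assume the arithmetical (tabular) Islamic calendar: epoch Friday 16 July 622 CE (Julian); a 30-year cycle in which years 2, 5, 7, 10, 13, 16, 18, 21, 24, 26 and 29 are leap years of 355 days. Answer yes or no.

no

Year 554 AH is year 14 of its 30-year cycle; leap positions are 2, 5, 7, 10, 13, 16, 18, 21, 24, 26, 29, so it is a common year (354 days).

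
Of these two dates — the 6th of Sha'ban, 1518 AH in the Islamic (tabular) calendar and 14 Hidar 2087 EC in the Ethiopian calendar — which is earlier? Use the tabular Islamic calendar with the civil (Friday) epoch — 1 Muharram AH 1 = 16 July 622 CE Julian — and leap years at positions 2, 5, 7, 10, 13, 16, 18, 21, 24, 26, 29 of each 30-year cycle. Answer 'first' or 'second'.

The two dates have Julian Day Numbers 2486226 and 2486205 respectively.
Since 2486205 < 2486226, the second date comes first.

second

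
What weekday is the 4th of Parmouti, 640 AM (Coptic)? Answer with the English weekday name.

In the proleptic Gregorian calendar this is 4 April 924 (JDN 2058638).
2058638 ≡ 1 (mod 7); counting from Monday = 0 gives Tuesday.

Tuesday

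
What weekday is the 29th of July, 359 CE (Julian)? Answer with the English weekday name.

This is JDN 1852392 (30 July 359 Gregorian).
Since JDN mod 7 = 3 (0 = Monday), the day is Thursday.

Thursday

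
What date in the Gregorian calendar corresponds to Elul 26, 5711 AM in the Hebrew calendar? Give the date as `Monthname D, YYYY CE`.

Julian Day Number of the source date = 2433917.
Converting JDN 2433917 to the Gregorian calendar gives 27 September 1951 CE.

September 27, 1951 CE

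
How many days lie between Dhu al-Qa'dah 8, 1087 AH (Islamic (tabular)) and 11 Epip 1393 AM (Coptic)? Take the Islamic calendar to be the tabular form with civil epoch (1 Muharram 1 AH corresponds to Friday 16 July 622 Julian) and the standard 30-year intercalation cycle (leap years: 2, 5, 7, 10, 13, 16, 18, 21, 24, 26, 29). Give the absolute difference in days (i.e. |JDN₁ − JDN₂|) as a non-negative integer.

JDN of the first date = 2333584.
JDN of the second date = 2333768.
|2333768 − 2333584| = 184.

184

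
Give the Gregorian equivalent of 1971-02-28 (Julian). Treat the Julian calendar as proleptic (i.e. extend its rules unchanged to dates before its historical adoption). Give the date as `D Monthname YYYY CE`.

At this point the Julian calendar is 13 days behind the Gregorian.
28 February 1971 Julian + 13 days → 13 March 1971 Gregorian.

13 March 1971 CE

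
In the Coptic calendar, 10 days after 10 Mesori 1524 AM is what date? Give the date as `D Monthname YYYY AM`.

Counting 10 days forward from JDN 2381645 reaches JDN 2381655, which is 20 Mesori 1524 AM.

20 Mesori 1524 AM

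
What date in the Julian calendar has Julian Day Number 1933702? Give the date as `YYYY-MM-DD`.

JDN 1933702 is 12 March 582 in the proleptic Gregorian calendar.
In the Julian calendar that day is 0582-03-10.

0582-03-10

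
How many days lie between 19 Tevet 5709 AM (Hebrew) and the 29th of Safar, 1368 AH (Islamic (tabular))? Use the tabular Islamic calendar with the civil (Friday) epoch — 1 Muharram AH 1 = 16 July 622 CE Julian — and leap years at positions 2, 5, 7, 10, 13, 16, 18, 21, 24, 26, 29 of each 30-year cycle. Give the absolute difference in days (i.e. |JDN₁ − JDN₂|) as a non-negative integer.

20

JDN of the first date = 2432937.
JDN of the second date = 2432917.
|2432917 − 2432937| = 20.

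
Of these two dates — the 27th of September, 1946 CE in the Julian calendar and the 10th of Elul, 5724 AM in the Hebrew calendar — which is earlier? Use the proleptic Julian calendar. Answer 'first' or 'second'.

first

First date → JDN 2432104; second date → JDN 2438626.
JDN 2432104 < JDN 2438626, so the first date is earlier.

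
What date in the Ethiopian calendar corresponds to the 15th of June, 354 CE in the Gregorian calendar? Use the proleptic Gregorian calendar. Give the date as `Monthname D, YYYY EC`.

Sene 20, 346 EC

Julian Day Number of the source date = 1850521.
Converting JDN 1850521 to the Ethiopian calendar gives 20 Sene 346 EC.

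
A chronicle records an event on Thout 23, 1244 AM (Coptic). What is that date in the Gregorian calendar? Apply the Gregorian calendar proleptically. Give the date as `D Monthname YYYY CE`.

Julian Day Number of the source date = 2279058.
Converting JDN 2279058 to the Gregorian calendar gives 1 October 1527 CE.

1 October 1527 CE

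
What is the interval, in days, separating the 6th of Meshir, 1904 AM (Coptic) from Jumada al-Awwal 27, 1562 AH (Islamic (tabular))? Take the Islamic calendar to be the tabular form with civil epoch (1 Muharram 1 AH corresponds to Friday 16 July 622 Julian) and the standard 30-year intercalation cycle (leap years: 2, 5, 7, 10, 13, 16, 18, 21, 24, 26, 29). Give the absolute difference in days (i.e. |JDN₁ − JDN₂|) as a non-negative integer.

First date → JDN 2520256; second date → JDN 2501750.
The interval is |2520256 − 2501750| = 18506 days.

18506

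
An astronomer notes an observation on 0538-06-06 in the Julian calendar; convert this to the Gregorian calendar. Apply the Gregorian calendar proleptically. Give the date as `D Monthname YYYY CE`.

For dates in this range the Gregorian date is 2 days ahead of the Julian.
6 June 538 Julian + 2 days → 8 June 538 Gregorian.

8 June 538 CE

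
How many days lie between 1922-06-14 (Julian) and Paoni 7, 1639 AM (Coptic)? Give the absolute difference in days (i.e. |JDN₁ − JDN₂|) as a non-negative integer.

JDN of the first date = 2423233.
JDN of the second date = 2423585.
|2423585 − 2423233| = 352.

352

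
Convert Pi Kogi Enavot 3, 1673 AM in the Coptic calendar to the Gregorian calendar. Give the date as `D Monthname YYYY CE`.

8 September 1957 CE

Julian Day Number of the source date = 2436090.
Converting JDN 2436090 to the Gregorian calendar gives 8 September 1957 CE.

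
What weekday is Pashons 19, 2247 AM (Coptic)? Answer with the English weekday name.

Equivalently 31 May 2531 Gregorian, JDN 2645639.
JDN 2645639 mod 7 = 3, and JDN 0 was a Monday, so this is a Thursday.

Thursday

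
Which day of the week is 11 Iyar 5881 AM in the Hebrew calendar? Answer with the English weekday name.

Equivalently 29 April 2121 Gregorian, JDN 2495858.
2495858 ≡ 1 (mod 7); counting from Monday = 0 gives Tuesday.

Tuesday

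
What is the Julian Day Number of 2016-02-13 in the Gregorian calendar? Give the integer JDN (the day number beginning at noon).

JDN 2400001 is 17 November 1858 CE (Gregorian), MJD 0; the target day is +57431 days from there, so JDN = 2457432.

2457432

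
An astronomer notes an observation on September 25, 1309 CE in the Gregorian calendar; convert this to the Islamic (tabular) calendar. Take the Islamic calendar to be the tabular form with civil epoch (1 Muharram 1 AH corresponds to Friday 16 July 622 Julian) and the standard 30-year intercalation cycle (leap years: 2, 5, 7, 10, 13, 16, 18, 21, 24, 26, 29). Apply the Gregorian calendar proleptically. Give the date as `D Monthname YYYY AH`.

10 Rabi' al-Thani 709 AH

Julian Day Number of the source date = 2199430.
Converting JDN 2199430 to the tabular Islamic calendar gives 10 Rabi' al-Thani 709 AH.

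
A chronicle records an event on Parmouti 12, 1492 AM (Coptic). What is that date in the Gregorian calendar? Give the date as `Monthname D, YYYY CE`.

April 18, 1776 CE

Both dates share Julian Day Number 2369839; in the Gregorian calendar that is 18 April 1776 CE.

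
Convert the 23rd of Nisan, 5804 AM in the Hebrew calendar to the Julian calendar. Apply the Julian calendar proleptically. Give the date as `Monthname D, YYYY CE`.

April 7, 2044 CE

Julian Day Number of the source date = 2467726.
Converting JDN 2467726 to the Julian calendar gives 7 April 2044 CE.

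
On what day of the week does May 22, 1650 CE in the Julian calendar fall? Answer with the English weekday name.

Wednesday

This is JDN 2323862 (1 June 1650 Gregorian).
Since JDN mod 7 = 2 (0 = Monday), the day is Wednesday.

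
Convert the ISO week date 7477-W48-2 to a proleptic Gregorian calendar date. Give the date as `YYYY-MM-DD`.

ISO week 1 of 7477 is the week containing the first Thursday of 7477.
Week 48, day 2 (Tuesday) lands on 7477-11-27.

7477-11-27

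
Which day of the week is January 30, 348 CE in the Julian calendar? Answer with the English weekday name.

In the proleptic Gregorian calendar this is 31 January 348 (JDN 1848194).
1848194 ≡ 5 (mod 7); counting from Monday = 0 gives Saturday.

Saturday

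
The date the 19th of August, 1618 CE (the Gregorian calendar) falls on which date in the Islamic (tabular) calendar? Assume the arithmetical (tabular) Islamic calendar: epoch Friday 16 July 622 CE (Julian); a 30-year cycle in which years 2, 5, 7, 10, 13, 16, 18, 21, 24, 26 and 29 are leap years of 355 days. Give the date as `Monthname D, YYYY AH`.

Sha'ban 27, 1027 AH

Julian Day Number of the source date = 2312253.
Converting JDN 2312253 to the tabular Islamic calendar gives 27 Sha'ban 1027 AH.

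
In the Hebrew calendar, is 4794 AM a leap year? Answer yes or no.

Hebrew year 4794 is year 6 of its 19-year Metonic cycle; leap years are at positions 3, 6, 8, 11, 14, 17, 19, so it is a leap year (13 months).

yes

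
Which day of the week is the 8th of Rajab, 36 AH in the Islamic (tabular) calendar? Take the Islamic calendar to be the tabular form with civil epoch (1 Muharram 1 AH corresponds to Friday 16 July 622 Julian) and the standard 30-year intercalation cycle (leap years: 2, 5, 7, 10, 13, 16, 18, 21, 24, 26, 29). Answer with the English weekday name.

Saturday

This is JDN 1961027 (3 January 657 Gregorian).
1961027 ≡ 5 (mod 7); counting from Monday = 0 gives Saturday.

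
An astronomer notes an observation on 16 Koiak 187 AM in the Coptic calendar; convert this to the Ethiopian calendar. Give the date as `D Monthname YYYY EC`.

16 Tahsas 463 EC

Julian Day Number of the source date = 1893071.
Converting JDN 1893071 to the Ethiopian calendar gives 16 Tahsas 463 EC.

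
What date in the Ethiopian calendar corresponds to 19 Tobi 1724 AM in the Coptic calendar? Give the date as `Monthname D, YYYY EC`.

Tir 19, 2000 EC

The source date corresponds to 28 January 2008 in the Gregorian calendar (JDN 2454494).
That day falls on 19 Tir 2000 EC in the Ethiopian calendar.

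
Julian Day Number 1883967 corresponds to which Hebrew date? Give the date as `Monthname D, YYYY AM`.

Tevet 24, 4206 AM

The proleptic Gregorian equivalent of JDN 1883967 is 9 January 446.
In the Hebrew calendar that day is Tevet 24, 4206 AM.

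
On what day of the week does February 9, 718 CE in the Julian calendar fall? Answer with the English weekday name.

Wednesday

This is JDN 1983347 (13 February 718 Gregorian).
1983347 ≡ 2 (mod 7); counting from Monday = 0 gives Wednesday.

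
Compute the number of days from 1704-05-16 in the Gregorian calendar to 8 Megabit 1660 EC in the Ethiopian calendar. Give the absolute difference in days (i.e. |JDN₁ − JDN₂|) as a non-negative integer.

JDN of the first date = 2343569.
JDN of the second date = 2330358.
|2330358 − 2343569| = 13211.

13211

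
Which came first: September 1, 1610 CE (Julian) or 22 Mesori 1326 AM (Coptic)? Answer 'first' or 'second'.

Converting both to JDN: 2309354 vs 2309337; the smaller is the second.

second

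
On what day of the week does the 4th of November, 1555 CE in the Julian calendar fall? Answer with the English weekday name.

Monday

In the proleptic Gregorian calendar this is 14 November 1555 (JDN 2289329).
2289329 ≡ 0 (mod 7); counting from Monday = 0 gives Monday.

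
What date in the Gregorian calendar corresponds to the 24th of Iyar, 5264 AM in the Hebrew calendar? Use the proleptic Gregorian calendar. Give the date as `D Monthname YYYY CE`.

18 May 1504 CE

Both dates share Julian Day Number 2270522; in the Gregorian calendar that is 18 May 1504 CE.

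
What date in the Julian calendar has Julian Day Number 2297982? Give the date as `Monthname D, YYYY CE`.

July 14, 1579 CE

The proleptic Gregorian equivalent of JDN 2297982 is 24 July 1579.
In the Julian calendar that day is July 14, 1579 CE.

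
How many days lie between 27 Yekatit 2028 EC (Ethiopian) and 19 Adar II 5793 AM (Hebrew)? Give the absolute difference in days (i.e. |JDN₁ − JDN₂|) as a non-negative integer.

First date → JDN 2464759; second date → JDN 2463677.
The interval is |2464759 − 2463677| = 1082 days.

1082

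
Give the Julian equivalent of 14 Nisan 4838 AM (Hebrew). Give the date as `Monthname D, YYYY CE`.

March 30, 1078 CE

Both dates share Julian Day Number 2114886; in the Julian calendar that is 30 March 1078 CE.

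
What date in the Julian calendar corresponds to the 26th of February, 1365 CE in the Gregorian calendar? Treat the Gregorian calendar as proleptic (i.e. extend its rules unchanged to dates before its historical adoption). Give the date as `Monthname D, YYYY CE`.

For dates in this range the Gregorian date is 8 days ahead of the Julian.
26 February 1365 Gregorian − 8 days → 18 February 1365 Julian.

February 18, 1365 CE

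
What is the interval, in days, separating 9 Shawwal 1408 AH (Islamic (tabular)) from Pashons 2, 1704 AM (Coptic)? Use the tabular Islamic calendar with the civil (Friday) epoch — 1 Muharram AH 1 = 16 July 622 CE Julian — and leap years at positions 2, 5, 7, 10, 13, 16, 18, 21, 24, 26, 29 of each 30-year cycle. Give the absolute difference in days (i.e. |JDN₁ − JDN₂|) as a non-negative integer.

First date → JDN 2447308; second date → JDN 2447292.
The interval is |2447308 − 2447292| = 16 days.

16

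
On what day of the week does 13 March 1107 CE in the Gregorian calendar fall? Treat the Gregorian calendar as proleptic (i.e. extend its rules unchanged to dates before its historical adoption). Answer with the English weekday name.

Wednesday

2125454 ≡ 2 (mod 7); counting from Monday = 0 gives Wednesday.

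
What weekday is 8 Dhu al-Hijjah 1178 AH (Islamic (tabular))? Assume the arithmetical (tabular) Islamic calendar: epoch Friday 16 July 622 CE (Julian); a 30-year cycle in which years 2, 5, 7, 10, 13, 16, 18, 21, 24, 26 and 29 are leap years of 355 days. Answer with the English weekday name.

In the Gregorian calendar this is 29 May 1765 (JDN 2365862).
JDN 2365862 mod 7 = 2, and JDN 0 was a Monday, so this is a Wednesday.

Wednesday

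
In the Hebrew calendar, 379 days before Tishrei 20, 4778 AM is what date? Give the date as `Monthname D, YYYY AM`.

Tishrei 24, 4777 AM

JDN of Tishrei 20, 4778 AM = 2092803.
2092803 − 379 = 2092424.
JDN 2092424 in the Hebrew calendar is Tishrei 24, 4777 AM.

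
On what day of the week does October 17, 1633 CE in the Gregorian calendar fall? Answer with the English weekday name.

JDN 2317791 mod 7 = 0, and JDN 0 was a Monday, so this is a Monday.

Monday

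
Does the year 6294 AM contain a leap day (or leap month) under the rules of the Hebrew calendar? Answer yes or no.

Hebrew year 6294 is year 5 of its 19-year Metonic cycle; leap years are at positions 3, 6, 8, 11, 14, 17, 19, so it is a common year (12 months).

no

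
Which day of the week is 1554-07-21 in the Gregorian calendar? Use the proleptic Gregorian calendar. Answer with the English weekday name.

Wednesday

Since JDN mod 7 = 2 (0 = Monday), the day is Wednesday.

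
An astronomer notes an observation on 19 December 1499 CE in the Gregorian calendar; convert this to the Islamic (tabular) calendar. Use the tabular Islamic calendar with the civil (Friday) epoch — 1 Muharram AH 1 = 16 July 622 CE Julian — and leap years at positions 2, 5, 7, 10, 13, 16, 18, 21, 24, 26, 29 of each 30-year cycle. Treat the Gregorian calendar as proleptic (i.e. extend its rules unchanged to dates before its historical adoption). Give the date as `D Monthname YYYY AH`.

7 Jumada al-Awwal 905 AH

Both dates share Julian Day Number 2268911; in the tabular Islamic calendar that is 7 Jumada al-Awwal 905 AH.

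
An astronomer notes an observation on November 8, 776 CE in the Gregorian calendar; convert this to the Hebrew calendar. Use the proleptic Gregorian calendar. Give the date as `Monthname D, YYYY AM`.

Cheshvan 17, 4537 AM

Julian Day Number of the source date = 2004800.
Converting JDN 2004800 to the Hebrew calendar gives 17 Cheshvan 4537 AM.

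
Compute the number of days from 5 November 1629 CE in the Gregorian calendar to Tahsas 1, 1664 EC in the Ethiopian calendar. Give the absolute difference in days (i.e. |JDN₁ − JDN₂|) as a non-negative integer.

First date → JDN 2316349; second date → JDN 2331722.
The interval is |2316349 − 2331722| = 15373 days.

15373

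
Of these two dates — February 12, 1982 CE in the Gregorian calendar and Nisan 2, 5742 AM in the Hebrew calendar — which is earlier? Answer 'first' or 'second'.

First date → JDN 2445013; second date → JDN 2445055.
JDN 2445013 < JDN 2445055, so the first date is earlier.

first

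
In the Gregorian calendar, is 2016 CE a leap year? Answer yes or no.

2016 is divisible by 4 and not by 100, so it is a leap year.

yes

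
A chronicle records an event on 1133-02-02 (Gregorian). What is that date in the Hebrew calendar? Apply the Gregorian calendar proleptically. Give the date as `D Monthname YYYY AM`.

Both dates share Julian Day Number 2134912; in the Hebrew calendar that is 18 Shevat 4893 AM.

18 Shevat 4893 AM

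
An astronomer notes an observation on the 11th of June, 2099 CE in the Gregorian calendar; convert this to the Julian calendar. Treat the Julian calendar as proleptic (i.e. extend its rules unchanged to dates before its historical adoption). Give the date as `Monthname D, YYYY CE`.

At this point the Julian calendar is 13 days behind the Gregorian.
11 June 2099 Gregorian − 13 days → 29 May 2099 Julian.

May 29, 2099 CE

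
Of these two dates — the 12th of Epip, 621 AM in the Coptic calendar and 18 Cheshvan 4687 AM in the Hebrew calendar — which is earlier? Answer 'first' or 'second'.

first

Converting both to JDN: 2051796 vs 2059580; the smaller is the first.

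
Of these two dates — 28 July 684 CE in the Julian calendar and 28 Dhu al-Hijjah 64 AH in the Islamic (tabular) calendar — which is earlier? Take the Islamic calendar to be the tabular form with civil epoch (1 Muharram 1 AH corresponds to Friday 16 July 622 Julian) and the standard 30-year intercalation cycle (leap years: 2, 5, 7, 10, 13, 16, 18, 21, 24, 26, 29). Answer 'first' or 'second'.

first

First date → JDN 1971098; second date → JDN 1971117.
JDN 1971098 < JDN 1971117, so the first date is earlier.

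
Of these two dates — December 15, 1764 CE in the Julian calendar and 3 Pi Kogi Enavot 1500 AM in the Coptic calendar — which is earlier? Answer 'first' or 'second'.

first

Converting both to JDN: 2365708 vs 2372902; the smaller is the first.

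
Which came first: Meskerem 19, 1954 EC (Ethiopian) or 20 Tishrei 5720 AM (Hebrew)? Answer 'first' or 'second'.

second

First date → JDN 2437572; second date → JDN 2436864.
JDN 2436864 < JDN 2437572, so the second date is earlier.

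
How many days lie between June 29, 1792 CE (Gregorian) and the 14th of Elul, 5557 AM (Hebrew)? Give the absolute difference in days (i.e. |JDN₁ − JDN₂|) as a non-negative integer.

1894

JDN of the first date = 2375755.
JDN of the second date = 2377649.
|2377649 − 2375755| = 1894.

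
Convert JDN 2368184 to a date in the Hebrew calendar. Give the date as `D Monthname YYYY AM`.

29 Tishrei 5532 AM

JDN 2368184 is 7 October 1771 in the Gregorian calendar.
In the Hebrew calendar that day is 29 Tishrei 5532 AM.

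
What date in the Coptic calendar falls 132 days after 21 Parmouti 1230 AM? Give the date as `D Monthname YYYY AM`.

3 Pi Kogi Enavot 1230 AM

The starting date is JDN 2274152; 2274152 + 132 = 2274284.
JDN 2274284 corresponds to 3 Pi Kogi Enavot 1230 AM.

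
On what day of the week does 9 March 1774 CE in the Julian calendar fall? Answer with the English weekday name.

In the Gregorian calendar this is 20 March 1774 (JDN 2369079).
Since JDN mod 7 = 6 (0 = Monday), the day is Sunday.

Sunday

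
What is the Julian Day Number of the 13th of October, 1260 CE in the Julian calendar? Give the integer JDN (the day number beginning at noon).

Equivalently 20 October 1260 (proleptic Gregorian).
JDN 2299161 is 15 October 1582 CE (Gregorian); the target day is −117602 days from there, so JDN = 2181559.

2181559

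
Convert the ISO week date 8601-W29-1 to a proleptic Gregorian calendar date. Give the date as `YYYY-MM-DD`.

8601-07-13

ISO week 1 of 8601 is the week containing the first Thursday of 8601.
Week 29, day 1 (Monday) lands on 8601-07-13.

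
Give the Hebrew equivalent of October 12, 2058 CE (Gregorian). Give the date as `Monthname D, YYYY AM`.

Tishrei 24, 5819 AM

Julian Day Number of the source date = 2473014.
Converting JDN 2473014 to the Hebrew calendar gives 24 Tishrei 5819 AM.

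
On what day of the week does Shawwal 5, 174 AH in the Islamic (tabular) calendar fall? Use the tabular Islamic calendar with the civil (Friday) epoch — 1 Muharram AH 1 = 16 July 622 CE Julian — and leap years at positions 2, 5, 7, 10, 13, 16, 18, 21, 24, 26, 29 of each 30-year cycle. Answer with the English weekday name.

This is JDN 2010015 (18 February 791 Gregorian).
2010015 ≡ 0 (mod 7); counting from Monday = 0 gives Monday.

Monday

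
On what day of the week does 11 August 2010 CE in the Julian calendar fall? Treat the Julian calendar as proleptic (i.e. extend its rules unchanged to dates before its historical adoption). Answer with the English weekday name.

In the Gregorian calendar this is 24 August 2010 (JDN 2455433).
Since JDN mod 7 = 1 (0 = Monday), the day is Tuesday.

Tuesday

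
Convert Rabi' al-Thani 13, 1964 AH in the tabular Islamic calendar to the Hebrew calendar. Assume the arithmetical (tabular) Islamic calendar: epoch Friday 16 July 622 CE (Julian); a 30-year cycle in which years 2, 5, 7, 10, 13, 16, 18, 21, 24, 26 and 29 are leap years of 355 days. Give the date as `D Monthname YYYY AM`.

14 Iyar 6287 AM

Julian Day Number of the source date = 2644163.
Converting JDN 2644163 to the Hebrew calendar gives 14 Iyar 6287 AM.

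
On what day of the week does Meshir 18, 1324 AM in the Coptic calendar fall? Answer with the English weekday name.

Saturday

In the Gregorian calendar this is 23 February 1608 (JDN 2308423).
Since JDN mod 7 = 5 (0 = Monday), the day is Saturday.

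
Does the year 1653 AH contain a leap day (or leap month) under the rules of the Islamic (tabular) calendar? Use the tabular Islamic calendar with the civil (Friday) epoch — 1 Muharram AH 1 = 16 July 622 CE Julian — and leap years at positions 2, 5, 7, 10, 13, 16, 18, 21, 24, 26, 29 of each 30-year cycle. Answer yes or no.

Year 1653 AH is year 3 of its 30-year cycle; leap positions are 2, 5, 7, 10, 13, 16, 18, 21, 24, 26, 29, so it is a common year (354 days).

no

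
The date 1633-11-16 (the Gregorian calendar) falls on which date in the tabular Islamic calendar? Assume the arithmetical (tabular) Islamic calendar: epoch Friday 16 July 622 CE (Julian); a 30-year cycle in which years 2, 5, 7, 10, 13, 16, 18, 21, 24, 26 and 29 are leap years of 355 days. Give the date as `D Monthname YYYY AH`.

14 Jumada al-Awwal 1043 AH

Both dates share Julian Day Number 2317821; in the tabular Islamic calendar that is 14 Jumada al-Awwal 1043 AH.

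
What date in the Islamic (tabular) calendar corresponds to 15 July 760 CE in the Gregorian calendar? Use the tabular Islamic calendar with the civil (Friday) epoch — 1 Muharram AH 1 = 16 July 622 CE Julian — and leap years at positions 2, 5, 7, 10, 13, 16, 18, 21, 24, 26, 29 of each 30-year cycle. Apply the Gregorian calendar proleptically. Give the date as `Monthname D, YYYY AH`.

Rabi' al-Awwal 22, 143 AH

Julian Day Number of the source date = 1998840.
Converting JDN 1998840 to the tabular Islamic calendar gives 22 Rabi' al-Awwal 143 AH.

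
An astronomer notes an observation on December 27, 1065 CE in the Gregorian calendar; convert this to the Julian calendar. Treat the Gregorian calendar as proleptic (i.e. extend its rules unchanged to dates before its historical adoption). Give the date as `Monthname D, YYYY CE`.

December 21, 1065 CE

At this point the Julian calendar is 6 days behind the Gregorian.
27 December 1065 Gregorian − 6 days → 21 December 1065 Julian.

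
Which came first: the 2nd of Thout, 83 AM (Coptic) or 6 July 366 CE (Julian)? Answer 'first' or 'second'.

second

Converting both to JDN: 1854981 vs 1854926; the smaller is the second.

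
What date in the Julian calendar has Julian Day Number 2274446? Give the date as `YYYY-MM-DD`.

1515-02-04

JDN 2274446 is 14 February 1515 in the proleptic Gregorian calendar.
In the Julian calendar that day is 1515-02-04.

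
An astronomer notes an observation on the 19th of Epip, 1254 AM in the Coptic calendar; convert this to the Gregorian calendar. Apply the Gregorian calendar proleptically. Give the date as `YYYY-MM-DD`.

1538-07-23

Julian Day Number of the source date = 2283006.
Converting JDN 2283006 to the Gregorian calendar gives 23 July 1538 CE.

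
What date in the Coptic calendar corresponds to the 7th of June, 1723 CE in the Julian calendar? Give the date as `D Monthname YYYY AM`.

Julian Day Number of the source date = 2350541.
Converting JDN 2350541 to the Coptic calendar gives 13 Paoni 1439 AM.

13 Paoni 1439 AM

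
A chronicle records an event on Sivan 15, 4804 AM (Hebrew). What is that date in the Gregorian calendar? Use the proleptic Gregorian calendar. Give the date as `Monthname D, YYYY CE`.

May 21, 1044 CE

Julian Day Number of the source date = 2102514.
Converting JDN 2102514 to the Gregorian calendar gives 21 May 1044 CE.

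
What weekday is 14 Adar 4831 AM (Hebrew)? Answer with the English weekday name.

Thursday

In the proleptic Gregorian calendar this is 23 February 1071 (JDN 2112288).
JDN 2112288 mod 7 = 3, and JDN 0 was a Monday, so this is a Thursday.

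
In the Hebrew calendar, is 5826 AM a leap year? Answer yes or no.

Hebrew year 5826 is year 12 of its 19-year Metonic cycle; leap years are at positions 3, 6, 8, 11, 14, 17, 19, so it is a common year (12 months).

no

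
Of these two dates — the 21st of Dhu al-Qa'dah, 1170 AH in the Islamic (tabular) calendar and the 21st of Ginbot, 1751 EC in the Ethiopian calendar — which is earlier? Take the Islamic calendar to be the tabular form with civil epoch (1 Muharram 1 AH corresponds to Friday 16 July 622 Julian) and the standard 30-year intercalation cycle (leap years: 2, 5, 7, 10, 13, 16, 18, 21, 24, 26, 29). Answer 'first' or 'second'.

first

The two dates have Julian Day Numbers 2363010 and 2363668 respectively.
Since 2363010 < 2363668, the first date comes first.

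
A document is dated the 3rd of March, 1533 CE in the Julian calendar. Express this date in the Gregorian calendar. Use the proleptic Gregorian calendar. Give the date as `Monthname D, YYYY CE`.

March 13, 1533 CE

At this point the Julian calendar is 10 days behind the Gregorian.
3 March 1533 Julian + 10 days → 13 March 1533 Gregorian.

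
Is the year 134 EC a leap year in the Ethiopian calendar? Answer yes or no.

134 mod 4 = 2; in the Ethiopian calendar a year is leap when year mod 4 = 3, so it is a common year.

no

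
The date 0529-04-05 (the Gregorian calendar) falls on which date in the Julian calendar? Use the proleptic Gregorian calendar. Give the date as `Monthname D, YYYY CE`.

April 3, 529 CE

For dates in this range the Gregorian date is 2 days ahead of the Julian.
5 April 529 Gregorian − 2 days → 3 April 529 Julian.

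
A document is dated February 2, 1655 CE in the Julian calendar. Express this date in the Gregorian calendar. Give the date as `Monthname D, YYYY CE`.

The Julian–Gregorian offset here is 10 days (Julian trailing).
2 February 1655 Julian + 10 days → 12 February 1655 Gregorian.

February 12, 1655 CE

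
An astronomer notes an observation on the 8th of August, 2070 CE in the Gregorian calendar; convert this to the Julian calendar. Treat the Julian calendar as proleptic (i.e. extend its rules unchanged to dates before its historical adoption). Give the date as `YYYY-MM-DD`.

The Julian–Gregorian offset here is 13 days (Julian trailing).
8 August 2070 Gregorian − 13 days → 26 July 2070 Julian.

2070-07-26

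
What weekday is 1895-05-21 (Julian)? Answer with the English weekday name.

In the Gregorian calendar this is 2 June 1895 (JDN 2413347).
Since JDN mod 7 = 6 (0 = Monday), the day is Sunday.

Sunday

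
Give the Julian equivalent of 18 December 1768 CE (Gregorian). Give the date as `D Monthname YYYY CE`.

7 December 1768 CE

For dates in this range the Gregorian date is 11 days ahead of the Julian.
18 December 1768 Gregorian − 11 days → 7 December 1768 Julian.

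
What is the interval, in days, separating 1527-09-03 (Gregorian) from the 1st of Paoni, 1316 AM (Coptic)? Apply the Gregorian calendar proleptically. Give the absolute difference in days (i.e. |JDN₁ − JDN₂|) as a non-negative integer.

26574

JDN of the first date = 2279030.
JDN of the second date = 2305604.
|2305604 − 2279030| = 26574.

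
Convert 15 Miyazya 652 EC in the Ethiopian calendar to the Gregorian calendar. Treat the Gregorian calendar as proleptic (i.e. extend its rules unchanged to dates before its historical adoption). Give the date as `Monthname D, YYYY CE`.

April 13, 660 CE

Julian Day Number of the source date = 1962223.
Converting JDN 1962223 to the Gregorian calendar gives 13 April 660 CE.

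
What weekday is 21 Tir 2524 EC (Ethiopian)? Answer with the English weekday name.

This is JDN 2645887 (3 February 2532 Gregorian).
JDN 2645887 mod 7 = 6, and JDN 0 was a Monday, so this is a Sunday.

Sunday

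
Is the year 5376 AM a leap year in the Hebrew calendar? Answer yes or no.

no

Hebrew year 5376 is year 18 of its 19-year Metonic cycle; leap years are at positions 3, 6, 8, 11, 14, 17, 19, so it is a common year (12 months).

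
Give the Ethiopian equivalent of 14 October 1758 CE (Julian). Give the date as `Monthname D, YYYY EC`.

Julian Day Number of the source date = 2363454.
Converting JDN 2363454 to the Ethiopian calendar gives 17 Tikimt 1751 EC.

Tikimt 17, 1751 EC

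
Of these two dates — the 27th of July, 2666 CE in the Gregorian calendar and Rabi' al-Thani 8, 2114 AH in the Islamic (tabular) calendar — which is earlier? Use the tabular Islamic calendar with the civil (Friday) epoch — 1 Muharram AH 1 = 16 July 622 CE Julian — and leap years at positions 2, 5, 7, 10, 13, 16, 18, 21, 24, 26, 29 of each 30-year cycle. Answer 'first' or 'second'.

first

Converting both to JDN: 2695004 vs 2697313; the smaller is the first.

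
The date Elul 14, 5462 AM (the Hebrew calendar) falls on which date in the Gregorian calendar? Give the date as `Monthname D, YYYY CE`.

Both dates share Julian Day Number 2342952; in the Gregorian calendar that is 7 September 1702 CE.

September 7, 1702 CE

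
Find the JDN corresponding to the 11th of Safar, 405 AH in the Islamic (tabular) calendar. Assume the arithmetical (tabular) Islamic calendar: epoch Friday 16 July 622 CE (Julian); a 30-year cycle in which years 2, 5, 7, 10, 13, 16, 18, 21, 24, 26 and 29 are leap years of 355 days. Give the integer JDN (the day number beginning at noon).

2091644

In the proleptic Gregorian calendar the same day is 17 August 1014.
JDN 2400001 is 17 November 1858 CE (Gregorian), MJD 0; the target day is −308357 days from there, so JDN = 2091644.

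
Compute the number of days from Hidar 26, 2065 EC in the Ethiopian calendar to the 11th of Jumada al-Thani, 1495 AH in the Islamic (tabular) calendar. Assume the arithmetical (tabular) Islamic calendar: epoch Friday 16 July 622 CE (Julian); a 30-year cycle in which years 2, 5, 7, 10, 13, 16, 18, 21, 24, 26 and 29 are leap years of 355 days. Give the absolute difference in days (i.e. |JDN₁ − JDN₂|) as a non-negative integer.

160

JDN of the first date = 2478182.
JDN of the second date = 2478022.
|2478022 − 2478182| = 160.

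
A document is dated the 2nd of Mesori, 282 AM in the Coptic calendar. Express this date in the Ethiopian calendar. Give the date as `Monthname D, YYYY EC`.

The source date corresponds to 28 July 566 in the proleptic Gregorian calendar (JDN 1927996).
That day falls on 2 Nehase 558 EC in the Ethiopian calendar.

Nehase 2, 558 EC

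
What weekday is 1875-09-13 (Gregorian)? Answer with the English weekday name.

Monday

Since JDN mod 7 = 0 (0 = Monday), the day is Monday.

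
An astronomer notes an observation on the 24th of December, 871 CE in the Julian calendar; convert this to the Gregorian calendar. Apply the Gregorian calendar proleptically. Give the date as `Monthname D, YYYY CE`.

The Julian–Gregorian offset here is 4 days (Julian trailing).
24 December 871 Julian + 4 days → 28 December 871 Gregorian.

December 28, 871 CE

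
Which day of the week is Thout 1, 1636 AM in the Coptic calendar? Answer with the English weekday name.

Equivalently 12 September 1919 Gregorian, JDN 2422214.
Since JDN mod 7 = 4 (0 = Monday), the day is Friday.

Friday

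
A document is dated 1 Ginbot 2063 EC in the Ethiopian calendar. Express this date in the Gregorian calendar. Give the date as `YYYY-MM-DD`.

Julian Day Number of the source date = 2477606.
Converting JDN 2477606 to the Gregorian calendar gives 9 May 2071 CE.

2071-05-09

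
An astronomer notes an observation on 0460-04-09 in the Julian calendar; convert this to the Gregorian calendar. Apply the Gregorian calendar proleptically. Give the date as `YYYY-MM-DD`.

0460-04-10

At this point the Julian calendar is 1 day behind the Gregorian.
9 April 460 Julian + 1 day → 10 April 460 Gregorian.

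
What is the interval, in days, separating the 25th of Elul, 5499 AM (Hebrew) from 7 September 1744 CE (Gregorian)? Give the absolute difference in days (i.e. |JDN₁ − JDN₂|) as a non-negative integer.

1806

JDN of the first date = 2356487.
JDN of the second date = 2358293.
|2358293 − 2356487| = 1806.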